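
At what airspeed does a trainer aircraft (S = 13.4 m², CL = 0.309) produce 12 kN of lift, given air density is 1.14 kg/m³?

v = 71.3 m/s

L = ½ρv²S·CL ⇒ v = √(2L/(ρ·S·CL))
v = √(2 × 12000 / (1.14 × 13.4 × 0.309)) = √5084 = 71.3 m/s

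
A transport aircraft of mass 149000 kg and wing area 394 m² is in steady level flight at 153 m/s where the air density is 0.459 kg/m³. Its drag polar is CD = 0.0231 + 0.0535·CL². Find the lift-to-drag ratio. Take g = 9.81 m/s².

L/D = 14.2

Level flight ⇒ L = W = m·g = 149000 × 9.81 = 1.4617×10^6 N.
Dynamic pressure q = 0.5 × 0.459 × 153² = 5372 Pa.
CL = 2W/(ρv²S) = 2×1.4617×10^6/(0.459×153²×394) = 0.6905.
CD = 0.0231 + 0.0535 × 0.6905² = 0.04861.
L/D = CL/CD = 0.6905 / 0.04861 = 14.2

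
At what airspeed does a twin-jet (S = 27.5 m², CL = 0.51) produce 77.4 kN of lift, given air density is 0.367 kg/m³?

v = 173 m/s

L = ½ρv²S·CL ⇒ v = √(2L/(ρ·S·CL))
v = √(2 × 77400 / (0.367 × 27.5 × 0.51)) = √30070 = 173 m/s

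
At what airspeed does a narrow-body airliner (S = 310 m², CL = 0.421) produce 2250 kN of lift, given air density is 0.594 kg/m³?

v = 241 m/s

L = ½ρv²S·CL ⇒ v = √(2L/(ρ·S·CL))
v = √(2 × 2.25×10^6 / (0.594 × 310 × 0.421)) = √58050 = 241 m/s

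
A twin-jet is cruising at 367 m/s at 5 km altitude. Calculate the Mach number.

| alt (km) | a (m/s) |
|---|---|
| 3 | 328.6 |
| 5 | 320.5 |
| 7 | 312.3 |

At 5 km, from the table: a = 320.5 m/s.
M = v/a = 367 / 320.5 = 1.15

M = 1.15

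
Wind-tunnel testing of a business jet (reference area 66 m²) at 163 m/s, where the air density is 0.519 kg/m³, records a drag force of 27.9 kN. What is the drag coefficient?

CD = 0.0613

From D = ½ρv²S·CD, rearranging gives CD = 2D/(ρv²S).
CD = 2 × 27900 / (0.519 × 163² × 66) = 0.0613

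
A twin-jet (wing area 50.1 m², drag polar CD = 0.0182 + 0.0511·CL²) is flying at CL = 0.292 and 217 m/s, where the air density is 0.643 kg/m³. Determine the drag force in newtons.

D = 17100 N

CD = 0.0182 + 0.0511 × 0.292² = 0.02256
D = ½ρv²S·CD = ½ × 0.643 × 217² × 50.1 × 0.02256 = 17100 N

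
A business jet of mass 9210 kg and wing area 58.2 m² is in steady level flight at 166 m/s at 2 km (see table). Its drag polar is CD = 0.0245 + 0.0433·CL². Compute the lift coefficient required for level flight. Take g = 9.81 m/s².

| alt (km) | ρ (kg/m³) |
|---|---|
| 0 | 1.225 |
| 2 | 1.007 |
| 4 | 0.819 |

CL = 0.112

At 2 km, from the table: ρ = 1.007 kg/m³.
In steady level flight, lift balances weight: W = mg = 9210 × 9.81 = 90350 N.
q = ½ρv² = ½ × 1.007 × 166² = 13870 Pa.
Required CL = L/(qS) = 90350/(13870·58.2) = 0.1119.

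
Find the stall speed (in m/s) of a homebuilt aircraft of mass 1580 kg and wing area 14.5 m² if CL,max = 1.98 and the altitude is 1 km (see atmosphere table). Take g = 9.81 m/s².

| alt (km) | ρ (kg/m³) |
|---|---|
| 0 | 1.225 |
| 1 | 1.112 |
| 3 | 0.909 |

At 1 km, from the table: ρ = 1.112 kg/m³.
Stall occurs when L = W at CL,max. W = mg = 1580 × 9.81 = 15500 N.
From L = ½ρV²S·CL,max = W: V_stall = √(2W/(ρSCL,max)) = √(2·15500/(1.112·14.5·1.98))
V_stall = √971 = 31.2 m/s

V_stall = 31.2 m/s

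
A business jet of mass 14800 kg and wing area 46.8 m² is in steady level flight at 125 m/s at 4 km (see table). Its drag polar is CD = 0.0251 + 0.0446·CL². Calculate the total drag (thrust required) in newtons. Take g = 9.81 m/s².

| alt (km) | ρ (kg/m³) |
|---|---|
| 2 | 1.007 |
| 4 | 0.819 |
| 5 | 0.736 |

At 4 km, from the table: ρ = 0.819 kg/m³.
Level flight ⇒ L = W = m·g = 14800 × 9.81 = 1.4519×10^5 N.
Dynamic pressure q = 0.5 × 0.819 × 125² = 6398 Pa.
CL = 2W/(ρv²S) = 2×1.4519×10^5/(0.819×125²×46.8) = 0.4849.
CD = 0.0251 + 0.0446 × 0.4849² = 0.03558.
D = q·S·CD = 6398 × 46.8 × 0.03558 = 10660 N

D = 10700 N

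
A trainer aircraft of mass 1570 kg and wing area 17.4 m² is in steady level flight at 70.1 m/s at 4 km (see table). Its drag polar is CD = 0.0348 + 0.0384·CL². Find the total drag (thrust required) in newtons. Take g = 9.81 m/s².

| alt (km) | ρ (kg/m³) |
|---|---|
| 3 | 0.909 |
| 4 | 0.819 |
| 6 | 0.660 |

D = 1480 N

At 4 km, from the table: ρ = 0.819 kg/m³.
Weight W = mg = 1570 × 9.81 = 15402 N; in level flight L = W.
q = ½ρv² = ½ × 0.819 × 70.1² = 2012 Pa.
Required CL = L/(qS) = 15402/(2012·17.4) = 0.4399.
CD = 0.0348 + 0.0384 × 0.4399² = 0.04223.
D = q·S·CD = 2012 × 17.4 × 0.04223 = 1479 N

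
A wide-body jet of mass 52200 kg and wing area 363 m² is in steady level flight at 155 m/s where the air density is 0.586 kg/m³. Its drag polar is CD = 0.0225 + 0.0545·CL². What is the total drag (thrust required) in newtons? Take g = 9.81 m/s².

Level flight ⇒ L = W = m·g = 52200 × 9.81 = 5.1208×10^5 N.
q = ½ρv² = ½ × 0.586 × 155² = 7039 Pa.
CL = W/(q·S) = 5.1208×10^5 / (7039 × 363) = 0.2004.
CD = 0.0225 + 0.0545 × 0.2004² = 0.02469.
D = q·S·CD = 7039 × 363 × 0.02469 = 63090 N

D = 63100 N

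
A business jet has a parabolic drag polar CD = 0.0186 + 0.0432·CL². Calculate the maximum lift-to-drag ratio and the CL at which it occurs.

(L/D)max = 17.6, at CL = 0.656

For CD = CD0 + K·CL², (L/D)max occurs at CL* = √(CD0/K) and equals 1/(2√(K·CD0)).
(L/D)max = 1/(2√(0.0432 × 0.0186)) = 1/(2 × 0.02835) = 17.6
CL* = √(0.0186/0.0432) = 0.656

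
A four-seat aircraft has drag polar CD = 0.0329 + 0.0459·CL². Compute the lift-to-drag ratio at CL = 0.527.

CD = 0.0329 + 0.0459 × 0.527² = 0.04565
L/D = CL/CD = 0.527 / 0.04565 = 11.5

L/D = 11.5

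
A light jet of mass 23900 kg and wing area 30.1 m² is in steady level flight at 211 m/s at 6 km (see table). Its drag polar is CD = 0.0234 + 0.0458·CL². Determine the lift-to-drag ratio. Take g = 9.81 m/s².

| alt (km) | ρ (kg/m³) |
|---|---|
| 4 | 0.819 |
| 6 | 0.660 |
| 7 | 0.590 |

At 6 km, from the table: ρ = 0.660 kg/m³.
Level flight ⇒ L = W = m·g = 23900 × 9.81 = 2.3446×10^5 N.
Dynamic pressure q = 0.5 × 0.66 × 211² = 14690 Pa.
CL = 2W/(ρv²S) = 2×2.3446×10^5/(0.66×211²×30.1) = 0.5302.
CD = 0.0234 + 0.0458 × 0.5302² = 0.03627.
L/D = CL/CD = 0.5302 / 0.03627 = 14.6

L/D = 14.6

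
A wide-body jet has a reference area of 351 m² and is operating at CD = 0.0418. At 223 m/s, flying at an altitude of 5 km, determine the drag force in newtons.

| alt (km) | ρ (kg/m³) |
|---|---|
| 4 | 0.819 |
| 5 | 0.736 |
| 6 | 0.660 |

At 5 km, from the table: ρ = 0.736 kg/m³.
D = ½ρv²S·CD = ½ × 0.736 × 223² × 351 × 0.0418 = 2.68×10^5 N ≈ 268 kN

D = 2.68×10^5 N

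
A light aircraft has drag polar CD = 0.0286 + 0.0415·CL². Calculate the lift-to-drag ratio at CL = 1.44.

CD = 0.0286 + 0.0415 × 1.44² = 0.1147
L/D = CL/CD = 1.44 / 0.1147 = 12.6

L/D = 12.6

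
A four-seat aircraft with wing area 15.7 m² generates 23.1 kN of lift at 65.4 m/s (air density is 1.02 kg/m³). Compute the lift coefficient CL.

CL = 0.675

From L = ½ρv²S·CL, rearranging gives CL = 2L/(ρv²S).
CL = 2 × 23100 / (1.02 × 65.4² × 15.7) = 0.675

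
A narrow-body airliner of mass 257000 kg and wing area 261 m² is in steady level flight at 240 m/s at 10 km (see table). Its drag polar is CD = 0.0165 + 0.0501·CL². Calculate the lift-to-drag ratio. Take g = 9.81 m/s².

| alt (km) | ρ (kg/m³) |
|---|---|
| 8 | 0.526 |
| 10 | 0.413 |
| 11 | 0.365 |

L/D = 16.4

At 10 km, from the table: ρ = 0.413 kg/m³.
Weight W = mg = 257000 × 9.81 = 2.5212×10^6 N; in level flight L = W.
Dynamic pressure q = 0.5 × 0.413 × 240² = 11890 Pa.
Required CL = L/(qS) = 2.5212×10^6/(11890·261) = 0.8121.
CD = 0.0165 + 0.0501 × 0.8121² = 0.04954.
L/D = CL/CD = 0.8121 / 0.04954 = 16.4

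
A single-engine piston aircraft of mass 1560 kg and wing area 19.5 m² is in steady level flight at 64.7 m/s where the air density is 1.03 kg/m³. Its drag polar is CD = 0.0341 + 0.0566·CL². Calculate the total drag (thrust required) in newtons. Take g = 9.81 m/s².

D = 1750 N

Level flight ⇒ L = W = m·g = 1560 × 9.81 = 15304 N.
Dynamic pressure q = 0.5 × 1.03 × 64.7² = 2156 Pa.
CL = W/(q·S) = 15304 / (2156 × 19.5) = 0.364.
CD = 0.0341 + 0.0566 × 0.364² = 0.0416.
D = q·S·CD = 2156 × 19.5 × 0.0416 = 1749 N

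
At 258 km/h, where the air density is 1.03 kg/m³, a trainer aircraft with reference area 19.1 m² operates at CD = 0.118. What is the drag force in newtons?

D = 5960 N

Convert speed: v = 258 km/h ÷ 3.6 = 71.67 m/s.
Dynamic pressure q = ½ρv² = ½ × 1.03 × 71.67² = 2645 Pa.
D = q·S·CD = 2645 × 19.1 × 0.118 = 5960 N ≈ 5.96 kN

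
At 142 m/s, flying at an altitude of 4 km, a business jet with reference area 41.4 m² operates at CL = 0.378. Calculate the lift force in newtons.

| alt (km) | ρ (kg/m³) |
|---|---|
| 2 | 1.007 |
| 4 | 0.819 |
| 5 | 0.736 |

At 4 km, from the table: ρ = 0.819 kg/m³.
Dynamic pressure q = ½ρv² = ½ × 0.819 × 142² = 8257 Pa.
L = q·S·CL = 8257 × 41.4 × 0.378 = 1.29×10^5 N ≈ 129 kN

L = 1.29×10^5 N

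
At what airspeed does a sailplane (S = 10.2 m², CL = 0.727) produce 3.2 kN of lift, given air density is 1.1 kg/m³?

L = ½ρv²S·CL ⇒ v = √(2L/(ρ·S·CL))
v = √(2 × 3200 / (1.1 × 10.2 × 0.727)) = √784.6 = 28 m/s

v = 28 m/s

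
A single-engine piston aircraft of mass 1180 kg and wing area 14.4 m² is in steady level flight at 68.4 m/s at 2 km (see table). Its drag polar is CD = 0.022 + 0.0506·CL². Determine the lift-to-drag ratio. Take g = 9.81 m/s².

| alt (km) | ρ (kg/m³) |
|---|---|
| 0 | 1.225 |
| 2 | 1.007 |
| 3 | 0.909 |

L/D = 12.2

At 2 km, from the table: ρ = 1.007 kg/m³.
Weight W = mg = 1180 × 9.81 = 11576 N; in level flight L = W.
Dynamic pressure q = 0.5 × 1.007 × 68.4² = 2356 Pa.
Required CL = L/(qS) = 11576/(2356·14.4) = 0.3413.
CD = 0.022 + 0.0506 × 0.3413² = 0.02789.
L/D = CL/CD = 0.3413 / 0.02789 = 12.2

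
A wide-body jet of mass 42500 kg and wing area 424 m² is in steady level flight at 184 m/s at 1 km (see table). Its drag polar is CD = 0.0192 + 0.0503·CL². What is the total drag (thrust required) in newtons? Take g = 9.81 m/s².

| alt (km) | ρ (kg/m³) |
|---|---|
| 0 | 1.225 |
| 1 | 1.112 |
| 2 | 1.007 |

D = 1.54×10^5 N

At 1 km, from the table: ρ = 1.112 kg/m³.
Level flight ⇒ L = W = m·g = 42500 × 9.81 = 4.1692×10^5 N.
q = ½ρv² = ½ × 1.112 × 184² = 18820 Pa.
Required CL = L/(qS) = 4.1692×10^5/(18820·424) = 0.05224.
CD = 0.0192 + 0.0503 × 0.05224² = 0.01934.
D = q·S·CD = 18820 × 424 × 0.01934 = 1.543×10^5 N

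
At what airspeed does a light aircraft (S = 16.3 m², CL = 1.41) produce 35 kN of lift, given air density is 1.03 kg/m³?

L = ½ρv²S·CL ⇒ v = √(2L/(ρ·S·CL))
v = √(2 × 35000 / (1.03 × 16.3 × 1.41)) = √2957 = 54.4 m/s

v = 54.4 m/s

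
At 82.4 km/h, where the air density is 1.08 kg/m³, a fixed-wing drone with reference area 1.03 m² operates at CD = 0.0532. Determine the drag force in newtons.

D = 15.5 N

Convert speed: v = 82.4 km/h ÷ 3.6 = 22.89 m/s.
D = ½ρv²S·CD = ½ × 1.08 × 22.89² × 1.03 × 0.0532 = 15.5 N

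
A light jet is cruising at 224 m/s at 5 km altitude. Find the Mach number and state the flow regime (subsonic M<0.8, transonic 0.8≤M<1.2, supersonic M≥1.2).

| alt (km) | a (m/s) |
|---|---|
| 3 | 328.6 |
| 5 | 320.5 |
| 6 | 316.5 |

At 5 km, from the table: a = 320.5 m/s.
M = v/a = 224 / 320.5 = 0.699
M = 0.699 → subsonic.

M = 0.699 (subsonic)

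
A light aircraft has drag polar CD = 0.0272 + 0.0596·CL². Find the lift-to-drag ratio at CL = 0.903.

L/D = 11.9

CD = 0.0272 + 0.0596 × 0.903² = 0.0758
L/D = CL/CD = 0.903 / 0.0758 = 11.9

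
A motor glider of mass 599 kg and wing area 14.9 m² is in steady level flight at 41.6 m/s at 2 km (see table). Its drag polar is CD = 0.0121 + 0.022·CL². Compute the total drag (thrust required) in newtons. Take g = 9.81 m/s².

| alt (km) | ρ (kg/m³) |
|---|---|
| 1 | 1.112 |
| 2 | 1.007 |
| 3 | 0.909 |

At 2 km, from the table: ρ = 1.007 kg/m³.
Level flight ⇒ L = W = m·g = 599 × 9.81 = 5876.2 N.
Dynamic pressure q = 0.5 × 1.007 × 41.6² = 871.3 Pa.
CL = 2W/(ρv²S) = 2×5876.2/(1.007×41.6²×14.9) = 0.4526.
CD = 0.0121 + 0.022 × 0.4526² = 0.01661.
D = q·S·CD = 871.3 × 14.9 × 0.01661 = 215.6 N

D = 216 N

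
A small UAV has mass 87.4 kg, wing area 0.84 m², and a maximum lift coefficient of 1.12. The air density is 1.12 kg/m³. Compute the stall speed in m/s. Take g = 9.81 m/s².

V_stall = 40.3 m/s

Weight W = mg = 87.4 × 9.81 = 857.4 N.
V_stall = √(2W/(ρ·S·CL,max)) = √(2 × 857.4 / (1.12 × 0.84 × 1.12))
V_stall = √1627 = 40.3 m/s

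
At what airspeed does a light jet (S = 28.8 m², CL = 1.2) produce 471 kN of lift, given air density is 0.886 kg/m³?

L = ½ρv²S·CL ⇒ v = √(2L/(ρ·S·CL))
v = √(2 × 4.71×10^5 / (0.886 × 28.8 × 1.2)) = √30760 = 175 m/s

v = 175 m/s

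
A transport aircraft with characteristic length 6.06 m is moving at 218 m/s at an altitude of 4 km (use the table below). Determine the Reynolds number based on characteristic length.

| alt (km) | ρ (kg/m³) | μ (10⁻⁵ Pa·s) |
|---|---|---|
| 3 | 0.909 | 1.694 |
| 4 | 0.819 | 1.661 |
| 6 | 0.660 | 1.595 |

At 4 km, from the table: ρ = 0.819 kg/m³, μ = 1.661×10⁻⁵ Pa·s.
Re = ρ·v·c/μ = 0.819 × 218 × 6.06 / (1.661×10⁻⁵) = 6.51×10^7

Re = 6.51×10^7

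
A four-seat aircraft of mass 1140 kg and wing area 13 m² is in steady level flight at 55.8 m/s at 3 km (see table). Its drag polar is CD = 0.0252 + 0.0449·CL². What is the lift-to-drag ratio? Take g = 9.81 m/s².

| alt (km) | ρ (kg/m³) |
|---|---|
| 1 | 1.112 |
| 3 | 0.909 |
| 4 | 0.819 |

L/D = 14.5

At 3 km, from the table: ρ = 0.909 kg/m³.
Level flight ⇒ L = W = m·g = 1140 × 9.81 = 11183 N.
Dynamic pressure q = 0.5 × 0.909 × 55.8² = 1415 Pa.
CL = W/(q·S) = 11183 / (1415 × 13) = 0.6079.
CD = 0.0252 + 0.0449 × 0.6079² = 0.04179.
L/D = CL/CD = 0.6079 / 0.04179 = 14.5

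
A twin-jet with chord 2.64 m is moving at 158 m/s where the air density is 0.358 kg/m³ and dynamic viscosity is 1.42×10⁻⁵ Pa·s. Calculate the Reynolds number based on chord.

Re = ρ·v·c/μ = 0.358 × 158 × 2.64 / (1.42×10⁻⁵) = 1.05×10^7

Re = 1.05×10^7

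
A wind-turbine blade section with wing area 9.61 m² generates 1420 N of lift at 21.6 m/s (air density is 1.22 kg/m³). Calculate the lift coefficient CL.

From L = ½ρv²S·CL, rearranging gives CL = 2L/(ρv²S).
CL = 2 × 1420 / (1.22 × 21.6² × 9.61) = 0.519

CL = 0.519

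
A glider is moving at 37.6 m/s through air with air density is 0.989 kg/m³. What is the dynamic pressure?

q = 699 Pa

q = ½ρv² = ½ × 0.989 × 37.6² = 699 Pa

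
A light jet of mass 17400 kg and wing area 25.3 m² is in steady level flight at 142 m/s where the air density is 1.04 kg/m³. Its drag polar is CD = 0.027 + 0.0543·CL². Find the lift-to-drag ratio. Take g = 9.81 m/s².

L/D = 13

In steady level flight, lift balances weight: W = mg = 17400 × 9.81 = 1.7069×10^5 N.
Dynamic pressure q = 0.5 × 1.04 × 142² = 10490 Pa.
CL = W/(q·S) = 1.7069×10^5 / (10490 × 25.3) = 0.6435.
CD = 0.027 + 0.0543 × 0.6435² = 0.04948.
L/D = CL/CD = 0.6435 / 0.04948 = 13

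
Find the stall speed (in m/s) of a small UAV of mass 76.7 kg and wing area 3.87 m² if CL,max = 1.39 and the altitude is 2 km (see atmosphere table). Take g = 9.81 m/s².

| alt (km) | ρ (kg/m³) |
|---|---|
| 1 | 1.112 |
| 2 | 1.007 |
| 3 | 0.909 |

At 2 km, from the table: ρ = 1.007 kg/m³.
At stall, lift equals weight: L = W = m·g = 76.7 × 9.81 = 752.4 N.
From L = ½ρV²S·CL,max = W: V_stall = √(2W/(ρSCL,max)) = √(2·752.4/(1.007·3.87·1.39))
V_stall = √277.8 = 16.7 m/s

V_stall = 16.7 m/s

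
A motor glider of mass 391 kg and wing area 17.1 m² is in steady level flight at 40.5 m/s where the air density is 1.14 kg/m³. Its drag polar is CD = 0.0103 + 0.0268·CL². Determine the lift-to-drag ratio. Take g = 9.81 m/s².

Level flight ⇒ L = W = m·g = 391 × 9.81 = 3835.7 N.
Dynamic pressure q = 0.5 × 1.14 × 40.5² = 934.9 Pa.
Required CL = L/(qS) = 3835.7/(934.9·17.1) = 0.2399.
CD = 0.0103 + 0.0268 × 0.2399² = 0.01184.
L/D = CL/CD = 0.2399 / 0.01184 = 20.3

L/D = 20.3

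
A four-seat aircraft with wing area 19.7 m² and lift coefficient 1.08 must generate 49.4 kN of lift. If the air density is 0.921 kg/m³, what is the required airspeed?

v = 71 m/s

L = ½ρv²S·CL ⇒ v = √(2L/(ρ·S·CL))
v = √(2 × 49400 / (0.921 × 19.7 × 1.08)) = √5042 = 71 m/s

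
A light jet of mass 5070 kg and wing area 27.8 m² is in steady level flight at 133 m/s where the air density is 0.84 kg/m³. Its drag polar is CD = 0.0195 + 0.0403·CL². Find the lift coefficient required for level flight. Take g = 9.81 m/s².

CL = 0.241

Level flight ⇒ L = W = m·g = 5070 × 9.81 = 49737 N.
Dynamic pressure q = 0.5 × 0.84 × 133² = 7429 Pa.
Required CL = L/(qS) = 49737/(7429·27.8) = 0.2408.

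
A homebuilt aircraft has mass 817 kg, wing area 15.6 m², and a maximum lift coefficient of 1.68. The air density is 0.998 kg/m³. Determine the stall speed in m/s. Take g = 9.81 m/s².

V_stall = 24.8 m/s

Weight W = mg = 817 × 9.81 = 8015 N.
From L = ½ρV²S·CL,max = W: V_stall = √(2W/(ρSCL,max)) = √(2·8015/(0.998·15.6·1.68))
V_stall = √612.9 = 24.8 m/s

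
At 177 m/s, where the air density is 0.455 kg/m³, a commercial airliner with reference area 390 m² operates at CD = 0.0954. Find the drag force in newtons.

D = ½ρv²S·CD = ½ × 0.455 × 177² × 390 × 0.0954 = 2.65×10^5 N ≈ 265 kN

D = 2.65×10^5 N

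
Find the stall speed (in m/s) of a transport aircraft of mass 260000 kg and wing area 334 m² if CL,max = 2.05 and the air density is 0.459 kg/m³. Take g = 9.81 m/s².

V_stall = 127 m/s

Stall occurs when L = W at CL,max. W = mg = 260000 × 9.81 = 2.551×10^6 N.
V_stall = √(2W/(ρ·S·CL,max)) = √(2 × 2.551×10^6 / (0.459 × 334 × 2.05))
V_stall = √16230 = 127 m/s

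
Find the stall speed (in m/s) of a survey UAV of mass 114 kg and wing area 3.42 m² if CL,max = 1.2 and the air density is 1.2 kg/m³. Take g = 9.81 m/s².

At stall, lift equals weight: L = W = m·g = 114 × 9.81 = 1118 N.
V_stall = √(2W/(ρ·S·CL,max)) = √(2 × 1118 / (1.2 × 3.42 × 1.2))
V_stall = √454.2 = 21.3 m/s

V_stall = 21.3 m/s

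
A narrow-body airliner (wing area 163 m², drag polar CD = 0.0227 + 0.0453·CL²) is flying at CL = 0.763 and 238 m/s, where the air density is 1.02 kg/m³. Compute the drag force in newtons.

CD = 0.0227 + 0.0453 × 0.763² = 0.04907
D = ½ρv²S·CD = ½ × 1.02 × 238² × 163 × 0.04907 = 2.31×10^5 N

D = 2.31×10^5 N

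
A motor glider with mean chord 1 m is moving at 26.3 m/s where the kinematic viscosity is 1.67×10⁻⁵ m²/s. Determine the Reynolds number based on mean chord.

Re = v·c/ν = 26.3 × 1 / (1.67×10⁻⁵) = 1.57×10^6

Re = 1.57×10^6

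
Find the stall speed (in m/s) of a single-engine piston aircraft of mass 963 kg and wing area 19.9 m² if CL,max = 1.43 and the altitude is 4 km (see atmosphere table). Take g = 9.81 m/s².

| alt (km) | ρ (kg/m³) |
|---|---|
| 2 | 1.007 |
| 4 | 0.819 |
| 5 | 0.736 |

V_stall = 28.5 m/s

At 4 km, from the table: ρ = 0.819 kg/m³.
Stall occurs when L = W at CL,max. W = mg = 963 × 9.81 = 9447 N.
From L = ½ρV²S·CL,max = W: V_stall = √(2W/(ρSCL,max)) = √(2·9447/(0.819·19.9·1.43))
V_stall = √810.7 = 28.5 m/s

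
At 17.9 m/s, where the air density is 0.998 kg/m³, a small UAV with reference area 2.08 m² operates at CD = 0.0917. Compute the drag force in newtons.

D = 30.5 N

Dynamic pressure q = ½ρv² = ½ × 0.998 × 17.9² = 159.9 Pa.
D = q·S·CD = 159.9 × 2.08 × 0.0917 = 30.5 N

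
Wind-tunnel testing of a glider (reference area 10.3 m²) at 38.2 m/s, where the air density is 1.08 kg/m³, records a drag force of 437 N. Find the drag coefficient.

CD = 0.0538

From D = ½ρv²S·CD, rearranging gives CD = 2D/(ρv²S).
CD = 2 × 437 / (1.08 × 38.2² × 10.3) = 0.0538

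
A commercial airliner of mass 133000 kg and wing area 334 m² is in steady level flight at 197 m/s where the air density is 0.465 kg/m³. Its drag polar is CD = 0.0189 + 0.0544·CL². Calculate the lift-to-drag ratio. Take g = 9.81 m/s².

L/D = 14.9

In steady level flight, lift balances weight: W = mg = 133000 × 9.81 = 1.3047×10^6 N.
Dynamic pressure q = 0.5 × 0.465 × 197² = 9023 Pa.
Required CL = L/(qS) = 1.3047×10^6/(9023·334) = 0.4329.
CD = 0.0189 + 0.0544 × 0.4329² = 0.0291.
L/D = CL/CD = 0.4329 / 0.0291 = 14.9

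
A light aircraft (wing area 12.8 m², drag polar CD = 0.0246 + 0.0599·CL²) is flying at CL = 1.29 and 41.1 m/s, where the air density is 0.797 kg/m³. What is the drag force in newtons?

D = 1070 N

CD = 0.0246 + 0.0599 × 1.29² = 0.1243
D = ½ρv²S·CD = ½ × 0.797 × 41.1² × 12.8 × 0.1243 = 1070 N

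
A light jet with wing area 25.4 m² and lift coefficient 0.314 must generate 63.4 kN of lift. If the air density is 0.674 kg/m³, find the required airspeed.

L = ½ρv²S·CL ⇒ v = √(2L/(ρ·S·CL))
v = √(2 × 63400 / (0.674 × 25.4 × 0.314)) = √23590 = 154 m/s

v = 154 m/s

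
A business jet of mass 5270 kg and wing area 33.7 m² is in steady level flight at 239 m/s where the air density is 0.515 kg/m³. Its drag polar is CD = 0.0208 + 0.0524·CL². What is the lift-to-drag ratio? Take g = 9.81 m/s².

In steady level flight, lift balances weight: W = mg = 5270 × 9.81 = 51699 N.
q = ½ρv² = ½ × 0.515 × 239² = 14710 Pa.
Required CL = L/(qS) = 51699/(14710·33.7) = 0.1043.
CD = 0.0208 + 0.0524 × 0.1043² = 0.02137.
L/D = CL/CD = 0.1043 / 0.02137 = 4.88

L/D = 4.88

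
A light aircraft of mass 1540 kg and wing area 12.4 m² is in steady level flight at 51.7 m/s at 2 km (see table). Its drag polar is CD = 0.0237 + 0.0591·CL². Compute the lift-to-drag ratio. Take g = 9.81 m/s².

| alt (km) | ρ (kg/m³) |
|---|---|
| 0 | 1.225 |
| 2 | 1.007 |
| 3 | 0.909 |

At 2 km, from the table: ρ = 1.007 kg/m³.
In steady level flight, lift balances weight: W = mg = 1540 × 9.81 = 15107 N.
Dynamic pressure q = 0.5 × 1.007 × 51.7² = 1346 Pa.
Required CL = L/(qS) = 15107/(1346·12.4) = 0.9053.
CD = 0.0237 + 0.0591 × 0.9053² = 0.07214.
L/D = CL/CD = 0.9053 / 0.07214 = 12.5

L/D = 12.5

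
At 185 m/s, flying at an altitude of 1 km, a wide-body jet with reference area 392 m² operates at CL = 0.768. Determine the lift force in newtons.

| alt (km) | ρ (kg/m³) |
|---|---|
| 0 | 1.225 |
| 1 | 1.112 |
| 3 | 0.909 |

L = 5.73×10^6 N

At 1 km, from the table: ρ = 1.112 kg/m³.
Dynamic pressure q = ½ρv² = ½ × 1.112 × 185² = 19030 Pa.
L = q·S·CL = 19030 × 392 × 0.768 = 5.73×10^6 N ≈ 5730 kN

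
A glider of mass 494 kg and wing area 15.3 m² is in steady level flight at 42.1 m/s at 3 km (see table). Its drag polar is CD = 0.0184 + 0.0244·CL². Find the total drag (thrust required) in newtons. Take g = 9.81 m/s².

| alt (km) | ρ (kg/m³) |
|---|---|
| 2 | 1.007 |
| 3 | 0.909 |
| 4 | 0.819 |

D = 273 N

At 3 km, from the table: ρ = 0.909 kg/m³.
Weight W = mg = 494 × 9.81 = 4846.1 N; in level flight L = W.
q = ½ρv² = ½ × 0.909 × 42.1² = 805.6 Pa.
CL = W/(q·S) = 4846.1 / (805.6 × 15.3) = 0.3932.
CD = 0.0184 + 0.0244 × 0.3932² = 0.02217.
D = q·S·CD = 805.6 × 15.3 × 0.02217 = 273.3 N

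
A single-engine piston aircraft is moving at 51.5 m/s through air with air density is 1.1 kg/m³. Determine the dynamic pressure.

q = ½ρv² = ½ × 1.1 × 51.5² = 1460 Pa

q = 1460 Pa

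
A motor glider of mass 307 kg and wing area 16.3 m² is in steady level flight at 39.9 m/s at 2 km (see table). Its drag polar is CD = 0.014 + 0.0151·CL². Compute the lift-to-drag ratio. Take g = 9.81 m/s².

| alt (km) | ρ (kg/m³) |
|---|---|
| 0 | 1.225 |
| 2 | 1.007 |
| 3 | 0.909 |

L/D = 15.6

At 2 km, from the table: ρ = 1.007 kg/m³.
Level flight ⇒ L = W = m·g = 307 × 9.81 = 3011.7 N.
q = ½ρv² = ½ × 1.007 × 39.9² = 801.6 Pa.
CL = 2W/(ρv²S) = 2×3011.7/(1.007×39.9²×16.3) = 0.2305.
CD = 0.014 + 0.0151 × 0.2305² = 0.0148.
L/D = CL/CD = 0.2305 / 0.0148 = 15.6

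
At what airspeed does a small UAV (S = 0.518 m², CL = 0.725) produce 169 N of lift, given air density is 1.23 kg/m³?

v = 27.1 m/s

L = ½ρv²S·CL ⇒ v = √(2L/(ρ·S·CL))
v = √(2 × 169 / (1.23 × 0.518 × 0.725)) = √731.7 = 27.1 m/s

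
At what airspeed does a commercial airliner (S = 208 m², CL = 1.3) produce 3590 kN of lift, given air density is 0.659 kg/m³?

v = 201 m/s

L = ½ρv²S·CL ⇒ v = √(2L/(ρ·S·CL))
v = √(2 × 3.59×10^6 / (0.659 × 208 × 1.3)) = √40290 = 201 m/s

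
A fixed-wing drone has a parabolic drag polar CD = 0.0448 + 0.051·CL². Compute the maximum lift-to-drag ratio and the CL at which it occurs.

For CD = CD0 + K·CL², (L/D)max occurs at CL* = √(CD0/K) and equals 1/(2√(K·CD0)).
(L/D)max = 1/(2√(0.051 × 0.0448)) = 1/(2 × 0.0478) = 10.5
CL* = √(0.0448/0.051) = 0.937

(L/D)max = 10.5, at CL = 0.937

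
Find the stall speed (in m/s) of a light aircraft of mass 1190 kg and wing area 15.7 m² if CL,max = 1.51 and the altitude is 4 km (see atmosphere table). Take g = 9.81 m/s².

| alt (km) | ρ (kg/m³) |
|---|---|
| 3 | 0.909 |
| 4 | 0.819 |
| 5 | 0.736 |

At 4 km, from the table: ρ = 0.819 kg/m³.
At stall, lift equals weight: L = W = m·g = 1190 × 9.81 = 11670 N.
V_stall = √(2W/(ρ·S·CL,max)) = √(2 × 11670 / (0.819 × 15.7 × 1.51))
V_stall = √1203 = 34.7 m/s

V_stall = 34.7 m/s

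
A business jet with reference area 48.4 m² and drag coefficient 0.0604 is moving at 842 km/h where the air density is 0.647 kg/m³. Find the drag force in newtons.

Convert speed: v = 842 km/h ÷ 3.6 = 233.9 m/s.
D = ½ρv²S·CD = ½ × 0.647 × 233.9² × 48.4 × 0.0604 = 51700 N ≈ 51.7 kN

D = 51700 N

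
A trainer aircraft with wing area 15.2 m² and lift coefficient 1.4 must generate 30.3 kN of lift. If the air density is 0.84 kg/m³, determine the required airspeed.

v = 58.2 m/s

L = ½ρv²S·CL ⇒ v = √(2L/(ρ·S·CL))
v = √(2 × 30300 / (0.84 × 15.2 × 1.4)) = √3390 = 58.2 m/s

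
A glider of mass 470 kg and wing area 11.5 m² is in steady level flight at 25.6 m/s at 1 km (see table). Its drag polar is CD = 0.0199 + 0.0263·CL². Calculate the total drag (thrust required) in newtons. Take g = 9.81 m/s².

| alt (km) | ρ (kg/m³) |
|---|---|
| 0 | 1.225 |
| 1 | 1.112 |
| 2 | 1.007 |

At 1 km, from the table: ρ = 1.112 kg/m³.
Weight W = mg = 470 × 9.81 = 4610.7 N; in level flight L = W.
q = ½ρv² = ½ × 1.112 × 25.6² = 364.4 Pa.
CL = 2W/(ρv²S) = 2×4610.7/(1.112×25.6²×11.5) = 1.1.
CD = 0.0199 + 0.0263 × 1.1² = 0.05174.
D = q·S·CD = 364.4 × 11.5 × 0.05174 = 216.8 N

D = 217 N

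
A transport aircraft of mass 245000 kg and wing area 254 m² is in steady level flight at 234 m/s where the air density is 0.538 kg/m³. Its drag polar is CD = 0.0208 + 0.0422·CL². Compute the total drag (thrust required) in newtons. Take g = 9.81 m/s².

D = 1.43×10^5 N

Level flight ⇒ L = W = m·g = 245000 × 9.81 = 2.4034×10^6 N.
Dynamic pressure q = 0.5 × 0.538 × 234² = 14730 Pa.
Required CL = L/(qS) = 2.4034×10^6/(14730·254) = 0.6424.
CD = 0.0208 + 0.0422 × 0.6424² = 0.03822.
D = q·S·CD = 14730 × 254 × 0.03822 = 1.43×10^5 N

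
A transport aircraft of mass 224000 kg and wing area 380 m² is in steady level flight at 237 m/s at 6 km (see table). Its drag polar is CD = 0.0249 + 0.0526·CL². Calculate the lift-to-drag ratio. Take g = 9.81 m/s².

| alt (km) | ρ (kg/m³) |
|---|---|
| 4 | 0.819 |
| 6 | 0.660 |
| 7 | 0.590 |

L/D = 10.4

At 6 km, from the table: ρ = 0.660 kg/m³.
Weight W = mg = 224000 × 9.81 = 2.1974×10^6 N; in level flight L = W.
q = ½ρv² = ½ × 0.66 × 237² = 18540 Pa.
CL = W/(q·S) = 2.1974×10^6 / (18540 × 380) = 0.312.
CD = 0.0249 + 0.0526 × 0.312² = 0.03002.
L/D = CL/CD = 0.312 / 0.03002 = 10.4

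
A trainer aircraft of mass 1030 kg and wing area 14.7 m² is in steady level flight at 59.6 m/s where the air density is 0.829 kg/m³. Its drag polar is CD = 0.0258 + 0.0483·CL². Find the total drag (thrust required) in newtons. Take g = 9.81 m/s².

In steady level flight, lift balances weight: W = mg = 1030 × 9.81 = 10104 N.
q = ½ρv² = ½ × 0.829 × 59.6² = 1472 Pa.
CL = 2W/(ρv²S) = 2×10104/(0.829×59.6²×14.7) = 0.4668.
CD = 0.0258 + 0.0483 × 0.4668² = 0.03633.
D = q·S·CD = 1472 × 14.7 × 0.03633 = 786.2 N

D = 786 N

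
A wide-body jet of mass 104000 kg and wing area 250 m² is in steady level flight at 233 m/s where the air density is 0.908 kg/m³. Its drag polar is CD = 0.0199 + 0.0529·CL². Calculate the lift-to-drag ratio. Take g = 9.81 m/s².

In steady level flight, lift balances weight: W = mg = 104000 × 9.81 = 1.0202×10^6 N.
Dynamic pressure q = 0.5 × 0.908 × 233² = 24650 Pa.
CL = W/(q·S) = 1.0202×10^6 / (24650 × 250) = 0.1656.
CD = 0.0199 + 0.0529 × 0.1656² = 0.02135.
L/D = CL/CD = 0.1656 / 0.02135 = 7.76

L/D = 7.76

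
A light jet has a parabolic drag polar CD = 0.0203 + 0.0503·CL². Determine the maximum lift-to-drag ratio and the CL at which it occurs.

For CD = CD0 + K·CL², (L/D)max occurs at CL* = √(CD0/K) and equals 1/(2√(K·CD0)).
(L/D)max = 1/(2√(0.0503 × 0.0203)) = 1/(2 × 0.03195) = 15.6
CL* = √(0.0203/0.0503) = 0.635

(L/D)max = 15.6, at CL = 0.635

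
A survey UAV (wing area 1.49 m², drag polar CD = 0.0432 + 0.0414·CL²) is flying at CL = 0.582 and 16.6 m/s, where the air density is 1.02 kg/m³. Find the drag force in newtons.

D = 12 N

CD = 0.0432 + 0.0414 × 0.582² = 0.05722
D = ½ρv²S·CD = ½ × 1.02 × 16.6² × 1.49 × 0.05722 = 12 N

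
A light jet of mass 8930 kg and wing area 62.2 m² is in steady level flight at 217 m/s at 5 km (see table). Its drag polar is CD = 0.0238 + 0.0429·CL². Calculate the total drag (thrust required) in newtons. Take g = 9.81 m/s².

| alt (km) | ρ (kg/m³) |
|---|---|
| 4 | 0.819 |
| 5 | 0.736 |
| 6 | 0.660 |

At 5 km, from the table: ρ = 0.736 kg/m³.
In steady level flight, lift balances weight: W = mg = 8930 × 9.81 = 87603 N.
Dynamic pressure q = 0.5 × 0.736 × 217² = 17330 Pa.
Required CL = L/(qS) = 87603/(17330·62.2) = 0.08128.
CD = 0.0238 + 0.0429 × 0.08128² = 0.02408.
D = q·S·CD = 17330 × 62.2 × 0.02408 = 25960 N

D = 26000 N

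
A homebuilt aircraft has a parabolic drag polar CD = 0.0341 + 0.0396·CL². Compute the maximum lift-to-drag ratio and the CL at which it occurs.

(L/D)max = 13.6, at CL = 0.928

For CD = CD0 + K·CL², (L/D)max occurs at CL* = √(CD0/K) and equals 1/(2√(K·CD0)).
(L/D)max = 1/(2√(0.0396 × 0.0341)) = 1/(2 × 0.03675) = 13.6
CL* = √(0.0341/0.0396) = 0.928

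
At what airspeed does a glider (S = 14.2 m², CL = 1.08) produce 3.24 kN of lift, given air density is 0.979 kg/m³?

L = ½ρv²S·CL ⇒ v = √(2L/(ρ·S·CL))
v = √(2 × 3240 / (0.979 × 14.2 × 1.08)) = √431.6 = 20.8 m/s

v = 20.8 m/s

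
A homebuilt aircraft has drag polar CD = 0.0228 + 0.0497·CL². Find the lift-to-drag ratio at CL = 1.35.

L/D = 11.9

CD = 0.0228 + 0.0497 × 1.35² = 0.1134
L/D = CL/CD = 1.35 / 0.1134 = 11.9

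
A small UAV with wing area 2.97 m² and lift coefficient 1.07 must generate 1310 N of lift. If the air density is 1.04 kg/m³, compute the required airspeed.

L = ½ρv²S·CL ⇒ v = √(2L/(ρ·S·CL))
v = √(2 × 1310 / (1.04 × 2.97 × 1.07)) = √792.7 = 28.2 m/s

v = 28.2 m/s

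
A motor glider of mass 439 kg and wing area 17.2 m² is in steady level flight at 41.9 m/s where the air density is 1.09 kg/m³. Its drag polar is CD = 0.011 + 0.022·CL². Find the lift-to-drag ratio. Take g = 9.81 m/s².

In steady level flight, lift balances weight: W = mg = 439 × 9.81 = 4306.6 N.
q = ½ρv² = ½ × 1.09 × 41.9² = 956.8 Pa.
Required CL = L/(qS) = 4306.6/(956.8·17.2) = 0.2617.
CD = 0.011 + 0.022 × 0.2617² = 0.01251.
L/D = CL/CD = 0.2617 / 0.01251 = 20.9

L/D = 20.9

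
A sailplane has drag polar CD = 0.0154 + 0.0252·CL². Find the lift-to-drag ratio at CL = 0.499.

CD = 0.0154 + 0.0252 × 0.499² = 0.02167
L/D = CL/CD = 0.499 / 0.02167 = 23

L/D = 23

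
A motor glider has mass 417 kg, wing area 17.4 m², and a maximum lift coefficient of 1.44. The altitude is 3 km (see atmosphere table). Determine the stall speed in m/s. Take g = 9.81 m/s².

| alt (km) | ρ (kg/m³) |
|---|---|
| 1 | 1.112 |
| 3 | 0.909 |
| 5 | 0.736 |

V_stall = 19 m/s

At 3 km, from the table: ρ = 0.909 kg/m³.
Weight W = mg = 417 × 9.81 = 4091 N.
V_stall = √(2W/(ρ·S·CL,max)) = √(2 × 4091 / (0.909 × 17.4 × 1.44))
V_stall = √359.2 = 19 m/s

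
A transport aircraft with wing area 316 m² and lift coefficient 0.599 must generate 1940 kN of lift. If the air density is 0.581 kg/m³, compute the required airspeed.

L = ½ρv²S·CL ⇒ v = √(2L/(ρ·S·CL))
v = √(2 × 1.94×10^6 / (0.581 × 316 × 0.599)) = √35280 = 188 m/s

v = 188 m/s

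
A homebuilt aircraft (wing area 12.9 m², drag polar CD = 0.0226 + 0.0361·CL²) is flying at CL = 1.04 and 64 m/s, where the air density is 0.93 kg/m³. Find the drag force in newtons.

D = 1510 N

CD = 0.0226 + 0.0361 × 1.04² = 0.06165
D = ½ρv²S·CD = ½ × 0.93 × 64² × 12.9 × 0.06165 = 1510 N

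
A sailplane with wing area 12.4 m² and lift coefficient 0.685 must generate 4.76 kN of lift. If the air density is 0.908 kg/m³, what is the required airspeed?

L = ½ρv²S·CL ⇒ v = √(2L/(ρ·S·CL))
v = √(2 × 4760 / (0.908 × 12.4 × 0.685)) = √1234 = 35.1 m/s

v = 35.1 m/s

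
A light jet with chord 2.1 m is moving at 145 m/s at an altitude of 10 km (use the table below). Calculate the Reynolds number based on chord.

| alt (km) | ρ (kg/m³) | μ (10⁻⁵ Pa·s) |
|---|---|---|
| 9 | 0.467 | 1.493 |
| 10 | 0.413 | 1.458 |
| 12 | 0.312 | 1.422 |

At 10 km, from the table: ρ = 0.413 kg/m³, μ = 1.458×10⁻⁵ Pa·s.
Re = ρ·v·c/μ = 0.413 × 145 × 2.1 / (1.458×10⁻⁵) = 8.63×10^6

Re = 8.63×10^6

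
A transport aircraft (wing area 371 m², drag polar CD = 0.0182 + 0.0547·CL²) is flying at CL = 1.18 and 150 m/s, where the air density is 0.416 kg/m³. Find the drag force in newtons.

CD = 0.0182 + 0.0547 × 1.18² = 0.09436
D = ½ρv²S·CD = ½ × 0.416 × 150² × 371 × 0.09436 = 1.64×10^5 N

D = 1.64×10^5 N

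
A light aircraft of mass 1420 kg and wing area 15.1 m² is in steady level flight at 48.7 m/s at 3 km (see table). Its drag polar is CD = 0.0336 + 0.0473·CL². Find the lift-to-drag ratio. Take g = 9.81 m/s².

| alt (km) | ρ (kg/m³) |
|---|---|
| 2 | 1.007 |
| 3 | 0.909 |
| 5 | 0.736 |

L/D = 12.5

At 3 km, from the table: ρ = 0.909 kg/m³.
Weight W = mg = 1420 × 9.81 = 13930 N; in level flight L = W.
Dynamic pressure q = 0.5 × 0.909 × 48.7² = 1078 Pa.
Required CL = L/(qS) = 13930/(1078·15.1) = 0.8558.
CD = 0.0336 + 0.0473 × 0.8558² = 0.06824.
L/D = CL/CD = 0.8558 / 0.06824 = 12.5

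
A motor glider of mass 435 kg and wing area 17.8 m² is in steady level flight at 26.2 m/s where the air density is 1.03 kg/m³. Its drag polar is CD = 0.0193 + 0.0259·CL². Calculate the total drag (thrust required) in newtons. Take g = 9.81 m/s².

D = 196 N

In steady level flight, lift balances weight: W = mg = 435 × 9.81 = 4267.4 N.
q = ½ρv² = ½ × 1.03 × 26.2² = 353.5 Pa.
CL = 2W/(ρv²S) = 2×4267.4/(1.03×26.2²×17.8) = 0.6782.
CD = 0.0193 + 0.0259 × 0.6782² = 0.03121.
D = q·S·CD = 353.5 × 17.8 × 0.03121 = 196.4 N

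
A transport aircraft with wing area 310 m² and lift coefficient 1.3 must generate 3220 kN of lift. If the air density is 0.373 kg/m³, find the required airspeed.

v = 207 m/s

L = ½ρv²S·CL ⇒ v = √(2L/(ρ·S·CL))
v = √(2 × 3.22×10^6 / (0.373 × 310 × 1.3)) = √42840 = 207 m/s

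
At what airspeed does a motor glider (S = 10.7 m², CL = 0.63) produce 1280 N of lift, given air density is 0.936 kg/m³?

L = ½ρv²S·CL ⇒ v = √(2L/(ρ·S·CL))
v = √(2 × 1280 / (0.936 × 10.7 × 0.63)) = √405.7 = 20.1 m/s

v = 20.1 m/s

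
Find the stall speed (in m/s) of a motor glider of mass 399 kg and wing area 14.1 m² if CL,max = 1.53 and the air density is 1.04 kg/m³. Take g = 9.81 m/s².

V_stall = 18.7 m/s

At stall, lift equals weight: L = W = m·g = 399 × 9.81 = 3914 N.
V_stall = √(2W/(ρ·S·CL,max)) = √(2 × 3914 / (1.04 × 14.1 × 1.53))
V_stall = √348.9 = 18.7 m/s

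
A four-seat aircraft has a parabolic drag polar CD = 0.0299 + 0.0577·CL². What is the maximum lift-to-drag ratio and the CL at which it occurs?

For CD = CD0 + K·CL², (L/D)max occurs at CL* = √(CD0/K) and equals 1/(2√(K·CD0)).
(L/D)max = 1/(2√(0.0577 × 0.0299)) = 1/(2 × 0.04154) = 12
CL* = √(0.0299/0.0577) = 0.72

(L/D)max = 12, at CL = 0.72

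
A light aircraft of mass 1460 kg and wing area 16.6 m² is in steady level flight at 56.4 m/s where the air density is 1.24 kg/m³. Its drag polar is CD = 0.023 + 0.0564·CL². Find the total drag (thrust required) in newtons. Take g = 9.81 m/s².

D = 1110 N

In steady level flight, lift balances weight: W = mg = 1460 × 9.81 = 14323 N.
Dynamic pressure q = 0.5 × 1.24 × 56.4² = 1972 Pa.
CL = W/(q·S) = 14323 / (1972 × 16.6) = 0.4375.
CD = 0.023 + 0.0564 × 0.4375² = 0.03379.
D = q·S·CD = 1972 × 16.6 × 0.03379 = 1106 N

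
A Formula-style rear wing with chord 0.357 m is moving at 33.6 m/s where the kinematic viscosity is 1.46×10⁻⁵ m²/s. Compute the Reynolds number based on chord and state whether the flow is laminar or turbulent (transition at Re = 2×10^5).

Re = 8.22×10^5 (turbulent)

Re = v·c/ν = 33.6 × 0.357 / (1.46×10⁻⁵) = 8.22×10^5
Since 8.22×10^5 > 2×10^5, the flow is turbulent.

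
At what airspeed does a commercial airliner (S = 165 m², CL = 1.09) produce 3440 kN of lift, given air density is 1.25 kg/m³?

L = ½ρv²S·CL ⇒ v = √(2L/(ρ·S·CL))
v = √(2 × 3.44×10^6 / (1.25 × 165 × 1.09)) = √30600 = 175 m/s

v = 175 m/s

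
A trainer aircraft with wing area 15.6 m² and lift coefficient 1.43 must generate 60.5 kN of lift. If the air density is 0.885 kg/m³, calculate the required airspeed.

v = 78.3 m/s

L = ½ρv²S·CL ⇒ v = √(2L/(ρ·S·CL))
v = √(2 × 60500 / (0.885 × 15.6 × 1.43)) = √6129 = 78.3 m/s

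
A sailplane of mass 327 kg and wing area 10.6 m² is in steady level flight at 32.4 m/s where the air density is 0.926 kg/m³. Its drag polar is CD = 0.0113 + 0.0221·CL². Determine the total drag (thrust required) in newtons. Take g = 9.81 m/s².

Level flight ⇒ L = W = m·g = 327 × 9.81 = 3207.9 N.
Dynamic pressure q = 0.5 × 0.926 × 32.4² = 486 Pa.
Required CL = L/(qS) = 3207.9/(486·10.6) = 0.6226.
CD = 0.0113 + 0.0221 × 0.6226² = 0.01987.
D = q·S·CD = 486 × 10.6 × 0.01987 = 102.4 N

D = 102 N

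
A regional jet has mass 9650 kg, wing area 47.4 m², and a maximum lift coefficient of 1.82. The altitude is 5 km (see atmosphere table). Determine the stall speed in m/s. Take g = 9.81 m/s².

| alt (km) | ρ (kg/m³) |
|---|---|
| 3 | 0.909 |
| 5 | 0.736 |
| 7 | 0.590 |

V_stall = 54.6 m/s

At 5 km, from the table: ρ = 0.736 kg/m³.
At stall, lift equals weight: L = W = m·g = 9650 × 9.81 = 94670 N.
V_stall = √(2W/(ρ·S·CL,max)) = √(2 × 94670 / (0.736 × 47.4 × 1.82))
V_stall = √2982 = 54.6 m/s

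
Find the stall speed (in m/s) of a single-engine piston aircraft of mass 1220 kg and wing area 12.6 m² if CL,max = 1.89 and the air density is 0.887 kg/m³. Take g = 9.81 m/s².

V_stall = 33.7 m/s

Stall occurs when L = W at CL,max. W = mg = 1220 × 9.81 = 11970 N.
V_stall = √(2W/(ρ·S·CL,max)) = √(2 × 11970 / (0.887 × 12.6 × 1.89))
V_stall = √1133 = 33.7 m/s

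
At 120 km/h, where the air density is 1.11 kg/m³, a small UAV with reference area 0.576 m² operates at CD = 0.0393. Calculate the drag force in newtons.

D = 14 N

Convert speed: v = 120 km/h ÷ 3.6 = 33.33 m/s.
Dynamic pressure q = ½ρv² = ½ × 1.11 × 33.33² = 616.7 Pa.
D = q·S·CD = 616.7 × 0.576 × 0.0393 = 14 N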